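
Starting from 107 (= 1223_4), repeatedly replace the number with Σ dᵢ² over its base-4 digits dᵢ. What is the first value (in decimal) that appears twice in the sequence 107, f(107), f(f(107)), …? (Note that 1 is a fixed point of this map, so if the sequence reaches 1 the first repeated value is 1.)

1

107 = (1,2,2,3)_4 → 1² + 2² + 2² + 3² = 18
18 = (1,0,2)_4 → 1² + 0² + 2² = 5
5 = (1,1)_4 → 1² + 1² = 2
2 = (2)_4 → 2² = 4
4 = (1,0)_4 → 1² + 0² = 1  — reached the fixed point 1.
1 → 1, so 1 is the first repeated value.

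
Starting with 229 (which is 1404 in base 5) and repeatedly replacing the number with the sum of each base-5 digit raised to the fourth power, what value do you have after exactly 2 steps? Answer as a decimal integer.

229 = (1,4,0,4)_5 → 1⁴ + 4⁴ + 0⁴ + 4⁴ = 1 + 256 + 0 + 256 = 513
513 = (4,0,2,3)_5 → 4⁴ + 0⁴ + 2⁴ + 3⁴ = 256 + 0 + 16 + 81 = 353

353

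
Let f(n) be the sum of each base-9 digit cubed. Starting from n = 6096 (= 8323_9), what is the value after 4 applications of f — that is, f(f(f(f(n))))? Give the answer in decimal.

6096 = (8,3,2,3)_9 → 8³ + 3³ + 2³ + 3³ = 574
574 = (7,0,7)_9 → 7³ + 0³ + 7³ = 686
686 = (8,4,2)_9 → 8³ + 4³ + 2³ = 584
584 = (7,1,8)_9 → 7³ + 1³ + 8³ = 856

856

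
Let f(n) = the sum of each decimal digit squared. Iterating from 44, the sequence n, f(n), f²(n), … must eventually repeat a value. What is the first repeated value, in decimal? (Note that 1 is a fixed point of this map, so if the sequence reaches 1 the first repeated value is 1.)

44 → 4² + 4² = 32
32 → 3² + 2² = 13
13 → 1² + 3² = 10
10 → 1² + 0² = 1  — reached the fixed point 1.
1 → 1, so 1 is the first repeated value.

1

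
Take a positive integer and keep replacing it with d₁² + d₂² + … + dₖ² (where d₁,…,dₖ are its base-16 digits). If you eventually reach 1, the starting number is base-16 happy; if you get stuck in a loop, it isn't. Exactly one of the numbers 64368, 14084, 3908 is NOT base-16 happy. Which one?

64368

64368: 64368 → 395 → 186 → 221 → 338 → 30 → 197 → 169 → 181 → 146 → 85 → 50 → 13 → 169  — repeats 169 (not base-16 happy)
14084: 14084 → 74 → 116 → 65 → 17 → 2 → 4 → 16 → 1  — reaches 1 (base-16 happy)
3908: 3908 → 257 → 2 → 4 → 16 → 1  — reaches 1 (base-16 happy)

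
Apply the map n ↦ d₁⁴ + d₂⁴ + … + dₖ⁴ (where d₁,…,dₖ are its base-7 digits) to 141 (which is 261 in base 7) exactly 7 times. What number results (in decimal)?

1507

141 = (2,6,1)_7 → 2⁴ + 6⁴ + 1⁴ = 16 + 1296 + 1 = 1313
1313 = (3,5,5,4)_7 → 3⁴ + 5⁴ + 5⁴ + 4⁴ = 81 + 625 + 625 + 256 = 1587
1587 = (4,4,2,5)_7 → 4⁴ + 4⁴ + 2⁴ + 5⁴ = 256 + 256 + 16 + 625 = 1153
1153 = (3,2,3,5)_7 → 3⁴ + 2⁴ + 3⁴ + 5⁴ = 81 + 16 + 81 + 625 = 803
803 = (2,2,2,5)_7 → 2⁴ + 2⁴ + 2⁴ + 5⁴ = 16 + 16 + 16 + 625 = 673
673 = (1,6,5,1)_7 → 1⁴ + 6⁴ + 5⁴ + 1⁴ = 1 + 1296 + 625 + 1 = 1923
1923 = (5,4,1,5)_7 → 5⁴ + 4⁴ + 1⁴ + 5⁴ = 625 + 256 + 1 + 625 = 1507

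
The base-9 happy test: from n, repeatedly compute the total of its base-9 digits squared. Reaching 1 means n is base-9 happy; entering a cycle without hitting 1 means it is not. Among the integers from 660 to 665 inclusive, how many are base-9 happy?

2

660: 660 → 74 → 68 → 74  (repeats 74)
661: 661 → 81 → 1  (reaches 1)
662: 662 → 90 → 2 → 4 → 16 → 50 → 50  (repeats 50)
663: 663 → 101 → 9 → 1  (reaches 1)
664: 664 → 114 → 46 → 26 → 68 → 74 → 68  (repeats 68)
665: 665 → 129 → 35 → 73 → 65 → 53 → 89 → 65  (repeats 65)
base-9 happy: 661, 663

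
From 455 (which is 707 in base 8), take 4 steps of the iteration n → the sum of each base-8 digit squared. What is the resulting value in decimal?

455 = (7,0,7)_8 → 7² + 0² + 7² = 49 + 0 + 49 = 98
98 = (1,4,2)_8 → 1² + 4² + 2² = 1 + 16 + 4 = 21
21 = (2,5)_8 → 2² + 5² = 4 + 25 = 29
29 = (3,5)_8 → 3² + 5² = 9 + 25 = 34

34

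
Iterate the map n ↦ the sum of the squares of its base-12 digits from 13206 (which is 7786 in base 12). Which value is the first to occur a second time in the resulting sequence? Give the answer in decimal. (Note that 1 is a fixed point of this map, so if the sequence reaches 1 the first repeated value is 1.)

41

13206 = (7,7,8,6)_12 → 7² + 7² + 8² + 6² = 198
198 = (1,4,6)_12 → 1² + 4² + 6² = 53
53 = (4,5)_12 → 4² + 5² = 41
41 = (3,5)_12 → 3² + 5² = 34
34 = (2,10)_12 → 2² + 10² = 104
104 = (8,8)_12 → 8² + 8² = 128
128 = (10,8)_12 → 10² + 8² = 164
164 = (1,1,8)_12 → 1² + 1² + 8² = 66
66 = (5,6)_12 → 5² + 6² = 61
61 = (5,1)_12 → 5² + 1² = 26
26 = (2,2)_12 → 2² + 2² = 8
8 = (8)_12 → 8² = 64
64 = (5,4)_12 → 5² + 4² = 41  — 41 already appeared earlier.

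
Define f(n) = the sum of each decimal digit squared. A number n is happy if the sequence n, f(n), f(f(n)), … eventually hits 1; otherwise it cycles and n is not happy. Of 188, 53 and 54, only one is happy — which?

188: 188 → 129 → 86 → 100 → 1  — reaches 1 (happy)
53: 53 → 34 → 25 → 29 → 85 → 89 → 145 → 42 → 20 → 4 → 16 → 37 → 58 → 89  — repeats 89 (not happy)
54: 54 → 41 → 17 → 50 → 25 → 29 → 85 → 89 → 145 → 42 → 20 → 4 → 16 → 37 → 58 → 89  — repeats 89 (not happy)

188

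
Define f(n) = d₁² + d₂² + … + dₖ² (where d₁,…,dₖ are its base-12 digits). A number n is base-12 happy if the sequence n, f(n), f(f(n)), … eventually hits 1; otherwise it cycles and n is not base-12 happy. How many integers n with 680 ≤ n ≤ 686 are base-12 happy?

680: 680 → 144 → 1  (reaches 1)
681: 681 → 161 → 27 → 13 → 2 → 4 → 16 → 17 → 26 → 8 → 64 → 41 → 34 → 104 → 128 → 164 → 66 → 61 → 26  (repeats 26)
682: 682 → 180 → 10 → 100 → 80 → 100  (repeats 100)
683: 683 → 201 → 98 → 68 → 89 → 74 → 40 → 25 → 5 → 25  (repeats 25)
684: 684 → 97 → 65 → 50 → 20 → 65  (repeats 65)
685: 685 → 98 → 68 → 89 → 74 → 40 → 25 → 5 → 25  (repeats 25)
686: 686 → 101 → 89 → 74 → 40 → 25 → 5 → 25  (repeats 25)
base-12 happy: 680

1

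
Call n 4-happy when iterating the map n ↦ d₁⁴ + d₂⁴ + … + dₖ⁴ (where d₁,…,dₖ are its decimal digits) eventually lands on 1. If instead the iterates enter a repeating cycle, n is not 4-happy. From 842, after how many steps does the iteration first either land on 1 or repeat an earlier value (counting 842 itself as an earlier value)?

842 → 8⁴ + 4⁴ + 2⁴ = 4368
4368 → 4⁴ + 3⁴ + 6⁴ + 8⁴ = 5729
5729 → 5⁴ + 7⁴ + 2⁴ + 9⁴ = 9603
9603 → 9⁴ + 6⁴ + 0⁴ + 3⁴ = 7938
7938 → 7⁴ + 9⁴ + 3⁴ + 8⁴ = 13139
13139 → 1⁴ + 3⁴ + 1⁴ + 3⁴ + 9⁴ = 6725
6725 → 6⁴ + 7⁴ + 2⁴ + 5⁴ = 4338
4338 → 4⁴ + 3⁴ + 3⁴ + 8⁴ = 4514
4514 → 4⁴ + 5⁴ + 1⁴ + 4⁴ = 1138
1138 → 1⁴ + 1⁴ + 3⁴ + 8⁴ = 4179
4179 → 4⁴ + 1⁴ + 7⁴ + 9⁴ = 9219
9219 → 9⁴ + 2⁴ + 1⁴ + 9⁴ = 13139  — 13139 repeats.
That took 12 steps.

12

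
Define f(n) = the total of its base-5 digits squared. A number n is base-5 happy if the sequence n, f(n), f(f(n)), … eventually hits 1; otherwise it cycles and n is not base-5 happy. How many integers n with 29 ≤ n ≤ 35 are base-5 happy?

2

29: 29 → 17 → 13 → 13  (repeats 13)
30: 30 → 2 → 4 → 16 → 10 → 4  (repeats 4)
31: 31 → 3 → 9 → 17 → 13 → 13  (repeats 13)
32: 32 → 6 → 2 → 4 → 16 → 10 → 4  (repeats 4)
33: 33 → 11 → 5 → 1  (reaches 1)
34: 34 → 18 → 18  (repeats 18)
35: 35 → 5 → 1  (reaches 1)
base-5 happy: 33, 35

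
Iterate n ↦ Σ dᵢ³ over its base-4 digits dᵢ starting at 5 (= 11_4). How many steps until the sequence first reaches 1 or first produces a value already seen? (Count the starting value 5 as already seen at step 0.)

5 = (1,1)_4 → 1³ + 1³ = 2
2 = (2)_4 → 2³ = 8
8 = (2,0)_4 → 2³ + 0³ = 8  — 8 repeats.
That took 3 steps.

3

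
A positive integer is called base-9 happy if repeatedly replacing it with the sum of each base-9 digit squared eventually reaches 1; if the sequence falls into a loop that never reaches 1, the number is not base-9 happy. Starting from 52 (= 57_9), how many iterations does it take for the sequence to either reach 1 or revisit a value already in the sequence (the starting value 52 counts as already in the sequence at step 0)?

52 = (5,7)_9 → 5² + 7² = 25 + 49 = 74
74 = (8,2)_9 → 8² + 2² = 64 + 4 = 68
68 = (7,5)_9 → 7² + 5² = 49 + 25 = 74  — 74 repeats.
That took 3 steps.

3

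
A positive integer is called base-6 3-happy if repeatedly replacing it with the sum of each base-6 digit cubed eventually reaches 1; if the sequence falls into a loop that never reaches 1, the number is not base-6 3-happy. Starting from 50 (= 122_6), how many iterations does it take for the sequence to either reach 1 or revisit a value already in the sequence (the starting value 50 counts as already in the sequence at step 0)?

9

50 = (1,2,2)_6 → 1³ + 2³ + 2³ = 1 + 8 + 8 = 17
17 = (2,5)_6 → 2³ + 5³ = 8 + 125 = 133
133 = (3,4,1)_6 → 3³ + 4³ + 1³ = 27 + 64 + 1 = 92
92 = (2,3,2)_6 → 2³ + 3³ + 2³ = 8 + 27 + 8 = 43
43 = (1,1,1)_6 → 1³ + 1³ + 1³ = 1 + 1 + 1 = 3
3 = (3)_6 → 3³ = 27
27 = (4,3)_6 → 4³ + 3³ = 64 + 27 = 91
91 = (2,3,1)_6 → 2³ + 3³ + 1³ = 8 + 27 + 1 = 36
36 = (1,0,0)_6 → 1³ + 0³ + 0³ = 1 + 0 + 0 = 1  — reached 1.
That took 9 steps.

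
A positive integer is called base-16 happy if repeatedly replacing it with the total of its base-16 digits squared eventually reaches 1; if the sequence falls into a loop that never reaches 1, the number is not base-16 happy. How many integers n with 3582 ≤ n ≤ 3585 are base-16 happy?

3582: 3582 → 590 → 216 → 233 → 277 → 27 → 122 → 149 → 106 → 136 → 128 → 64 → 16 → 1  — base-16 happy
3583: 3583 → 619 → 161 → 101 → 61 → 178 → 125 → 218 → 269 → 170 → 200 → 208 → 169 → 181 → 146 → 85 → 50 → 13 → 169  — not base-16 happy
3584: 3584 → 196 → 160 → 100 → 52 → 25 → 82 → 29 → 170 → 200 → 208 → 169 → 181 → 146 → 85 → 50 → 13 → 169  — not base-16 happy
3585: 3585 → 197 → 169 → 181 → 146 → 85 → 50 → 13 → 169  — not base-16 happy
base-16 happy: 3582

1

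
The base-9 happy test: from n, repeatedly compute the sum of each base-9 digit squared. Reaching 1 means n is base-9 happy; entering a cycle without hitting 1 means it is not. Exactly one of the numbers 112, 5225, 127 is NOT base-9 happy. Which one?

112: 112 → 26 → 68 → 74 → 68  — repeats 68 (not base-9 happy)
5225: 5225 → 91 → 3 → 9 → 1  — reaches 1 (base-9 happy)
127: 127 → 27 → 9 → 1  — reaches 1 (base-9 happy)

112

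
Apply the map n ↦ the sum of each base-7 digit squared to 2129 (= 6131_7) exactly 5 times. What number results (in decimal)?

45

2129 = (6,1,3,1)_7 → 6² + 1² + 3² + 1² = 47
47 = (6,5)_7 → 6² + 5² = 61
61 = (1,1,5)_7 → 1² + 1² + 5² = 27
27 = (3,6)_7 → 3² + 6² = 45
45 = (6,3)_7 → 6² + 3² = 45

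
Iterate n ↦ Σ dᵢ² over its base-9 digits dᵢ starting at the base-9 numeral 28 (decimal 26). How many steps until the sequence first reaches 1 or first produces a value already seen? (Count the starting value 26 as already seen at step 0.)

3

26 = (2,8)_9 → 2² + 8² = 68
68 = (7,5)_9 → 7² + 5² = 74
74 = (8,2)_9 → 8² + 2² = 68  — 68 repeats.
That took 3 steps.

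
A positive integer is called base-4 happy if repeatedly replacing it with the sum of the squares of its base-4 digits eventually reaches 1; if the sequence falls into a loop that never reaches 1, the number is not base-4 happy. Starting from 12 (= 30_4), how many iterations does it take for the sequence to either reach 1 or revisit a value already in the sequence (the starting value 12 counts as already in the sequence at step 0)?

12 = (3,0)_4 → 3² + 0² = 9 + 0 = 9
9 = (2,1)_4 → 2² + 1² = 4 + 1 = 5
5 = (1,1)_4 → 1² + 1² = 1 + 1 = 2
2 = (2)_4 → 2² = 4
4 = (1,0)_4 → 1² + 0² = 1 + 0 = 1  — reached 1.
That took 5 steps.

5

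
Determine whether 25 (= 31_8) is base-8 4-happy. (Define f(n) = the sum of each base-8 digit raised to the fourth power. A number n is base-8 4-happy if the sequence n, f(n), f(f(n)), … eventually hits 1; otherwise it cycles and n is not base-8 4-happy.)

not base-8 4-happy

25 = (3,1)_8 → 82
82 = (1,2,2)_8 → 33
33 = (4,1)_8 → 257
257 = (4,0,1)_8 → 257  — 257 already seen; the sequence cycles without reaching 1.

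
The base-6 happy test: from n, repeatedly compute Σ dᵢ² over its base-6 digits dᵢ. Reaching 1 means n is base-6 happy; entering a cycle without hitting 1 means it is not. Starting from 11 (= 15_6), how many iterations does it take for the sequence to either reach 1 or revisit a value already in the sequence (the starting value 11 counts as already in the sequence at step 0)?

11 = (1,5)_6 → 26
26 = (4,2)_6 → 20
20 = (3,2)_6 → 13
13 = (2,1)_6 → 5
5 = (5)_6 → 25
25 = (4,1)_6 → 17
17 = (2,5)_6 → 29
29 = (4,5)_6 → 41
41 = (1,0,5)_6 → 26  — 26 repeats.
That took 9 steps.

9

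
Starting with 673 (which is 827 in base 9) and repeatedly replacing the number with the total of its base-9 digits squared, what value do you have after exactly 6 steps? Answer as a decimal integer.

65

673 = (8,2,7)_9 → 8² + 2² + 7² = 117
117 = (1,4,0)_9 → 1² + 4² + 0² = 17
17 = (1,8)_9 → 1² + 8² = 65
65 = (7,2)_9 → 7² + 2² = 53
53 = (5,8)_9 → 5² + 8² = 89
89 = (1,0,8)_9 → 1² + 0² + 8² = 65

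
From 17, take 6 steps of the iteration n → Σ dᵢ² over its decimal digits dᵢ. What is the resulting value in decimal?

145

17 → 1² + 7² = 1 + 49 = 50
50 → 5² + 0² = 25 + 0 = 25
25 → 2² + 5² = 4 + 25 = 29
29 → 2² + 9² = 4 + 81 = 85
85 → 8² + 5² = 64 + 25 = 89
89 → 8² + 9² = 64 + 81 = 145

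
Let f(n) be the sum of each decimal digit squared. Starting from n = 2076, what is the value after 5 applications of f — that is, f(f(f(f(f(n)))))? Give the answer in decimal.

2076 → 2² + 0² + 7² + 6² = 4 + 0 + 49 + 36 = 89
89 → 8² + 9² = 64 + 81 = 145
145 → 1² + 4² + 5² = 1 + 16 + 25 = 42
42 → 4² + 2² = 16 + 4 = 20
20 → 2² + 0² = 4 + 0 = 4

4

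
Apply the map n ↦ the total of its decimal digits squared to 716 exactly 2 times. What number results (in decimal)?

100

716 → 7² + 1² + 6² = 86
86 → 8² + 6² = 100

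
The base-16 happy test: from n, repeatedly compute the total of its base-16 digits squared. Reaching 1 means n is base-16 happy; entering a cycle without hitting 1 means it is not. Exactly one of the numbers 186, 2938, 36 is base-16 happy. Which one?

186: 186 → 221 → 338 → 30 → 197 → 169 → 181 → 146 → 85 → 50 → 13 → 169  — repeats 169 (not base-16 happy)
2938: 2938 → 270 → 197 → 169 → 181 → 146 → 85 → 50 → 13 → 169  — repeats 169 (not base-16 happy)
36: 36 → 20 → 17 → 2 → 4 → 16 → 1  — reaches 1 (base-16 happy)

36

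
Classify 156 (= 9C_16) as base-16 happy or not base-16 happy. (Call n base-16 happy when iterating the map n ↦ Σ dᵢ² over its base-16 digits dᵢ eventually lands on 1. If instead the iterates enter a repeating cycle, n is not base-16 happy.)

not base-16 happy

156 = (9,12)_16 → 9² + 12² = 225
225 = (14,1)_16 → 14² + 1² = 197
197 = (12,5)_16 → 12² + 5² = 169
169 = (10,9)_16 → 10² + 9² = 181
181 = (11,5)_16 → 11² + 5² = 146
146 = (9,2)_16 → 9² + 2² = 85
85 = (5,5)_16 → 5² + 5² = 50
50 = (3,2)_16 → 3² + 2² = 13
13 = (13)_16 → 13² = 169  — 169 already seen; the sequence cycles without reaching 1.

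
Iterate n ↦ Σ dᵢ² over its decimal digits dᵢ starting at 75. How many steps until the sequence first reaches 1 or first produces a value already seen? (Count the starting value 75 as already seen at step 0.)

75 → 7² + 5² = 49 + 25 = 74
74 → 7² + 4² = 49 + 16 = 65
65 → 6² + 5² = 36 + 25 = 61
61 → 6² + 1² = 36 + 1 = 37
37 → 3² + 7² = 9 + 49 = 58
58 → 5² + 8² = 25 + 64 = 89
89 → 8² + 9² = 64 + 81 = 145
145 → 1² + 4² + 5² = 1 + 16 + 25 = 42
42 → 4² + 2² = 16 + 4 = 20
20 → 2² + 0² = 4 + 0 = 4
4 → 4² = 16
16 → 1² + 6² = 1 + 36 = 37  — 37 repeats.
That took 12 steps.

12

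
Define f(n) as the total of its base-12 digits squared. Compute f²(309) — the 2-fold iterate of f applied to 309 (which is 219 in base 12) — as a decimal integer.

53

309 = (2,1,9)_12 → 2² + 1² + 9² = 4 + 1 + 81 = 86
86 = (7,2)_12 → 7² + 2² = 49 + 4 = 53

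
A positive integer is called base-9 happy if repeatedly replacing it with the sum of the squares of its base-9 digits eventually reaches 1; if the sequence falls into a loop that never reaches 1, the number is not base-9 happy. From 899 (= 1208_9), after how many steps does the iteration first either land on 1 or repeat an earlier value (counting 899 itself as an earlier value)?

899 = (1,2,0,8)_9 → 1² + 2² + 0² + 8² = 69
69 = (7,6)_9 → 7² + 6² = 85
85 = (1,0,4)_9 → 1² + 0² + 4² = 17
17 = (1,8)_9 → 1² + 8² = 65
65 = (7,2)_9 → 7² + 2² = 53
53 = (5,8)_9 → 5² + 8² = 89
89 = (1,0,8)_9 → 1² + 0² + 8² = 65  — 65 repeats.
That took 7 steps.

7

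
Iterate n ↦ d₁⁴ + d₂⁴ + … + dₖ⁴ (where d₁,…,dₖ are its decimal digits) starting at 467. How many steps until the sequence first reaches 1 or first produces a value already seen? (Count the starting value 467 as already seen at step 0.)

14

467 → 4⁴ + 6⁴ + 7⁴ = 256 + 1296 + 2401 = 3953
3953 → 3⁴ + 9⁴ + 5⁴ + 3⁴ = 81 + 6561 + 625 + 81 = 7348
7348 → 7⁴ + 3⁴ + 4⁴ + 8⁴ = 2401 + 81 + 256 + 4096 = 6834
6834 → 6⁴ + 8⁴ + 3⁴ + 4⁴ = 1296 + 4096 + 81 + 256 = 5729
5729 → 5⁴ + 7⁴ + 2⁴ + 9⁴ = 625 + 2401 + 16 + 6561 = 9603
9603 → 9⁴ + 6⁴ + 0⁴ + 3⁴ = 6561 + 1296 + 0 + 81 = 7938
7938 → 7⁴ + 9⁴ + 3⁴ + 8⁴ = 2401 + 6561 + 81 + 4096 = 13139
13139 → 1⁴ + 3⁴ + 1⁴ + 3⁴ + 9⁴ = 1 + 81 + 1 + 81 + 6561 = 6725
6725 → 6⁴ + 7⁴ + 2⁴ + 5⁴ = 1296 + 2401 + 16 + 625 = 4338
4338 → 4⁴ + 3⁴ + 3⁴ + 8⁴ = 256 + 81 + 81 + 4096 = 4514
4514 → 4⁴ + 5⁴ + 1⁴ + 4⁴ = 256 + 625 + 1 + 256 = 1138
1138 → 1⁴ + 1⁴ + 3⁴ + 8⁴ = 1 + 1 + 81 + 4096 = 4179
4179 → 4⁴ + 1⁴ + 7⁴ + 9⁴ = 256 + 1 + 2401 + 6561 = 9219
9219 → 9⁴ + 2⁴ + 1⁴ + 9⁴ = 6561 + 16 + 1 + 6561 = 13139  — 13139 repeats.
That took 14 steps.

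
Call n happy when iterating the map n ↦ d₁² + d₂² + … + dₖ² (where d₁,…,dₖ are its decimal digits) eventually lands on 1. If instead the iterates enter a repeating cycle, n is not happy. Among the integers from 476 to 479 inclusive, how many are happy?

476: 476 → 101 → 2 → 4 → 16 → 37 → 58 → 89 → 145 → 42 → 20 → 4  (repeats 4)
477: 477 → 114 → 18 → 65 → 61 → 37 → 58 → 89 → 145 → 42 → 20 → 4 → 16 → 37  (repeats 37)
478: 478 → 129 → 86 → 100 → 1  (reaches 1)
479: 479 → 146 → 53 → 34 → 25 → 29 → 85 → 89 → 145 → 42 → 20 → 4 → 16 → 37 → 58 → 89  (repeats 89)
happy: 478

1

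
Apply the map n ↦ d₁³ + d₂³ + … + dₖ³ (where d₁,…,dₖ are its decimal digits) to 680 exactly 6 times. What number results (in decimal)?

680 → 6³ + 8³ + 0³ = 216 + 512 + 0 = 728
728 → 7³ + 2³ + 8³ = 343 + 8 + 512 = 863
863 → 8³ + 6³ + 3³ = 512 + 216 + 27 = 755
755 → 7³ + 5³ + 5³ = 343 + 125 + 125 = 593
593 → 5³ + 9³ + 3³ = 125 + 729 + 27 = 881
881 → 8³ + 8³ + 1³ = 512 + 512 + 1 = 1025

1025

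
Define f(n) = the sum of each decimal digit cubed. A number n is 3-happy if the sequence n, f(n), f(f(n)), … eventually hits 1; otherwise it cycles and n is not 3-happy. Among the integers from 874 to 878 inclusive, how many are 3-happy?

1

874: 874 → 919 → 1459 → 919  — not 3-happy
875: 875 → 980 → 1241 → 74 → 407 → 407  — not 3-happy
876: 876 → 1071 → 345 → 216 → 225 → 141 → 66 → 432 → 99 → 1458 → 702 → 351 → 153 → 153  — not 3-happy
877: 877 → 1198 → 1243 → 100 → 1  — 3-happy
878: 878 → 1367 → 587 → 980 → 1241 → 74 → 407 → 407  — not 3-happy
3-happy: 877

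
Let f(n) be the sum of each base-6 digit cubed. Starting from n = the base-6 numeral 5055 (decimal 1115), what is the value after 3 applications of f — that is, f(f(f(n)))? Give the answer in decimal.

136

1115 = (5,0,5,5)_6 → 5³ + 0³ + 5³ + 5³ = 125 + 0 + 125 + 125 = 375
375 = (1,4,2,3)_6 → 1³ + 4³ + 2³ + 3³ = 1 + 64 + 8 + 27 = 100
100 = (2,4,4)_6 → 2³ + 4³ + 4³ = 8 + 64 + 64 = 136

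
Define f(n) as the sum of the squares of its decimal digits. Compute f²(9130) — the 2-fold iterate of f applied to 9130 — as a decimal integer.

82

9130 → 9² + 1² + 3² + 0² = 91
91 → 9² + 1² = 82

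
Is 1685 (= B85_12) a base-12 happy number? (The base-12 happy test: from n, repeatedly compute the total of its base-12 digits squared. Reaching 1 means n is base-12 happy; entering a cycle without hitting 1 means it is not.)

not base-12 happy

1685 = (11,8,5)_12 → 11² + 8² + 5² = 121 + 64 + 25 = 210
210 = (1,5,6)_12 → 1² + 5² + 6² = 1 + 25 + 36 = 62
62 = (5,2)_12 → 5² + 2² = 25 + 4 = 29
29 = (2,5)_12 → 2² + 5² = 4 + 25 = 29  — 29 already seen; the sequence cycles without reaching 1.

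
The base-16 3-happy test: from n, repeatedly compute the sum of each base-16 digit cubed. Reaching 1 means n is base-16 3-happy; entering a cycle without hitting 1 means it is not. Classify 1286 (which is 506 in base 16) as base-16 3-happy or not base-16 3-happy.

not base-16 3-happy

1286 = (5,0,6)_16 → 341
341 = (1,5,5)_16 → 251
251 = (15,11)_16 → 4706
4706 = (1,2,6,2)_16 → 233
233 = (14,9)_16 → 3473
3473 = (13,9,1)_16 → 2927
2927 = (11,6,15)_16 → 4922
4922 = (1,3,3,10)_16 → 1055
1055 = (4,1,15)_16 → 3440
3440 = (13,7,0)_16 → 2540
2540 = (9,14,12)_16 → 5201
5201 = (1,4,5,1)_16 → 191
191 = (11,15)_16 → 4706  — 4706 already seen; the sequence cycles without reaching 1.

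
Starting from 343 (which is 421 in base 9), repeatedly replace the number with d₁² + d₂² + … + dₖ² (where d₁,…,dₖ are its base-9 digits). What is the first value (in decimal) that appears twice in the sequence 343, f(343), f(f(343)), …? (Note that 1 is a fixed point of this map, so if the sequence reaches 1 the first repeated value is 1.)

65

343 = (4,2,1)_9 → 4² + 2² + 1² = 21
21 = (2,3)_9 → 2² + 3² = 13
13 = (1,4)_9 → 1² + 4² = 17
17 = (1,8)_9 → 1² + 8² = 65
65 = (7,2)_9 → 7² + 2² = 53
53 = (5,8)_9 → 5² + 8² = 89
89 = (1,0,8)_9 → 1² + 0² + 8² = 65  — 65 already appeared earlier.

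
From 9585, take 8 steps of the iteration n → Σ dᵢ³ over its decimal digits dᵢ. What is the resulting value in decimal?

9585 → 9³ + 5³ + 8³ + 5³ = 1491
1491 → 1³ + 4³ + 9³ + 1³ = 795
795 → 7³ + 9³ + 5³ = 1197
1197 → 1³ + 1³ + 9³ + 7³ = 1074
1074 → 1³ + 0³ + 7³ + 4³ = 408
408 → 4³ + 0³ + 8³ = 576
576 → 5³ + 7³ + 6³ = 684
684 → 6³ + 8³ + 4³ = 792

792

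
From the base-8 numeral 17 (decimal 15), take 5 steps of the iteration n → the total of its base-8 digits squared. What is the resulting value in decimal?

5

15 = (1,7)_8 → 50
50 = (6,2)_8 → 40
40 = (5,0)_8 → 25
25 = (3,1)_8 → 10
10 = (1,2)_8 → 5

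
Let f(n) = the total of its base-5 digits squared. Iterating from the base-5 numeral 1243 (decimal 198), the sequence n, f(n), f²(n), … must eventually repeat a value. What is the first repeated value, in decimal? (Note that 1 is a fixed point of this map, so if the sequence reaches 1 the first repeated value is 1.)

198 = (1,2,4,3)_5 → 1² + 2² + 4² + 3² = 1 + 4 + 16 + 9 = 30
30 = (1,1,0)_5 → 1² + 1² + 0² = 1 + 1 + 0 = 2
2 = (2)_5 → 2² = 4
4 = (4)_5 → 4² = 16
16 = (3,1)_5 → 3² + 1² = 9 + 1 = 10
10 = (2,0)_5 → 2² + 0² = 4 + 0 = 4  — 4 already appeared earlier.

4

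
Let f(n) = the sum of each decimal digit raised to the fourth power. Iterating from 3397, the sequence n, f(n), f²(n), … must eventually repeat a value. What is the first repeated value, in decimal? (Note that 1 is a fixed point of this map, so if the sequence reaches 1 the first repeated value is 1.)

13139

3397 → 3⁴ + 3⁴ + 9⁴ + 7⁴ = 81 + 81 + 6561 + 2401 = 9124
9124 → 9⁴ + 1⁴ + 2⁴ + 4⁴ = 6561 + 1 + 16 + 256 = 6834
6834 → 6⁴ + 8⁴ + 3⁴ + 4⁴ = 1296 + 4096 + 81 + 256 = 5729
5729 → 5⁴ + 7⁴ + 2⁴ + 9⁴ = 625 + 2401 + 16 + 6561 = 9603
9603 → 9⁴ + 6⁴ + 0⁴ + 3⁴ = 6561 + 1296 + 0 + 81 = 7938
7938 → 7⁴ + 9⁴ + 3⁴ + 8⁴ = 2401 + 6561 + 81 + 4096 = 13139
13139 → 1⁴ + 3⁴ + 1⁴ + 3⁴ + 9⁴ = 1 + 81 + 1 + 81 + 6561 = 6725
6725 → 6⁴ + 7⁴ + 2⁴ + 5⁴ = 1296 + 2401 + 16 + 625 = 4338
4338 → 4⁴ + 3⁴ + 3⁴ + 8⁴ = 256 + 81 + 81 + 4096 = 4514
4514 → 4⁴ + 5⁴ + 1⁴ + 4⁴ = 256 + 625 + 1 + 256 = 1138
1138 → 1⁴ + 1⁴ + 3⁴ + 8⁴ = 1 + 1 + 81 + 4096 = 4179
4179 → 4⁴ + 1⁴ + 7⁴ + 9⁴ = 256 + 1 + 2401 + 6561 = 9219
9219 → 9⁴ + 2⁴ + 1⁴ + 9⁴ = 6561 + 16 + 1 + 6561 = 13139  — 13139 already appeared earlier.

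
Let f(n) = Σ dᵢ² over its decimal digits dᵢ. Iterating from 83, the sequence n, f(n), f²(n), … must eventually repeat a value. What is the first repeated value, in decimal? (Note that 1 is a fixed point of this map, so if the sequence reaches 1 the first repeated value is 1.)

83 → 8² + 3² = 73
73 → 7² + 3² = 58
58 → 5² + 8² = 89
89 → 8² + 9² = 145
145 → 1² + 4² + 5² = 42
42 → 4² + 2² = 20
20 → 2² + 0² = 4
4 → 4² = 16
16 → 1² + 6² = 37
37 → 3² + 7² = 58  — 58 already appeared earlier.

58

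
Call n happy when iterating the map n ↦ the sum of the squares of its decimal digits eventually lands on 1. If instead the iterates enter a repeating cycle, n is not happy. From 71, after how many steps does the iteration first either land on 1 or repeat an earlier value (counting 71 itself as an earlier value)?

13

71 → 7² + 1² = 49 + 1 = 50
50 → 5² + 0² = 25 + 0 = 25
25 → 2² + 5² = 4 + 25 = 29
29 → 2² + 9² = 4 + 81 = 85
85 → 8² + 5² = 64 + 25 = 89
89 → 8² + 9² = 64 + 81 = 145
145 → 1² + 4² + 5² = 1 + 16 + 25 = 42
42 → 4² + 2² = 16 + 4 = 20
20 → 2² + 0² = 4 + 0 = 4
4 → 4² = 16
16 → 1² + 6² = 1 + 36 = 37
37 → 3² + 7² = 9 + 49 = 58
58 → 5² + 8² = 25 + 64 = 89  — 89 repeats.
That took 13 steps.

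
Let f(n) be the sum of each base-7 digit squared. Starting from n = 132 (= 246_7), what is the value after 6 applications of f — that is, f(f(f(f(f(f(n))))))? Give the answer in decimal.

132 = (2,4,6)_7 → 56
56 = (1,1,0)_7 → 2
2 = (2)_7 → 4
4 = (4)_7 → 16
16 = (2,2)_7 → 8
8 = (1,1)_7 → 2

2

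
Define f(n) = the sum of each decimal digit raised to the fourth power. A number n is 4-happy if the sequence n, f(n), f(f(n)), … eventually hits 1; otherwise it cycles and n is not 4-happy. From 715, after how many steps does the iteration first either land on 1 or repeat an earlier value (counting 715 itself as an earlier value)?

715 → 7⁴ + 1⁴ + 5⁴ = 2401 + 1 + 625 = 3027
3027 → 3⁴ + 0⁴ + 2⁴ + 7⁴ = 81 + 0 + 16 + 2401 = 2498
2498 → 2⁴ + 4⁴ + 9⁴ + 8⁴ = 16 + 256 + 6561 + 4096 = 10929
10929 → 1⁴ + 0⁴ + 9⁴ + 2⁴ + 9⁴ = 1 + 0 + 6561 + 16 + 6561 = 13139
13139 → 1⁴ + 3⁴ + 1⁴ + 3⁴ + 9⁴ = 1 + 81 + 1 + 81 + 6561 = 6725
6725 → 6⁴ + 7⁴ + 2⁴ + 5⁴ = 1296 + 2401 + 16 + 625 = 4338
4338 → 4⁴ + 3⁴ + 3⁴ + 8⁴ = 256 + 81 + 81 + 4096 = 4514
4514 → 4⁴ + 5⁴ + 1⁴ + 4⁴ = 256 + 625 + 1 + 256 = 1138
1138 → 1⁴ + 1⁴ + 3⁴ + 8⁴ = 1 + 1 + 81 + 4096 = 4179
4179 → 4⁴ + 1⁴ + 7⁴ + 9⁴ = 256 + 1 + 2401 + 6561 = 9219
9219 → 9⁴ + 2⁴ + 1⁴ + 9⁴ = 6561 + 16 + 1 + 6561 = 13139  — 13139 repeats.
That took 11 steps.

11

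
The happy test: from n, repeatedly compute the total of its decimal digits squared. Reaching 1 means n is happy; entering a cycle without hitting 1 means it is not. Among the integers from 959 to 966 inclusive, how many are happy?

959: 959 → 187 → 114 → 18 → 65 → 61 → 37 → 58 → 89 → 145 → 42 → 20 → 4 → 16 → 37  (repeats 37)
960: 960 → 117 → 51 → 26 → 40 → 16 → 37 → 58 → 89 → 145 → 42 → 20 → 4 → 16  (repeats 16)
961: 961 → 118 → 66 → 72 → 53 → 34 → 25 → 29 → 85 → 89 → 145 → 42 → 20 → 4 → 16 → 37 → 58 → 89  (repeats 89)
962: 962 → 121 → 6 → 36 → 45 → 41 → 17 → 50 → 25 → 29 → 85 → 89 → 145 → 42 → 20 → 4 → 16 → 37 → 58 → 89  (repeats 89)
963: 963 → 126 → 41 → 17 → 50 → 25 → 29 → 85 → 89 → 145 → 42 → 20 → 4 → 16 → 37 → 58 → 89  (repeats 89)
964: 964 → 133 → 19 → 82 → 68 → 100 → 1  (reaches 1)
965: 965 → 142 → 21 → 5 → 25 → 29 → 85 → 89 → 145 → 42 → 20 → 4 → 16 → 37 → 58 → 89  (repeats 89)
966: 966 → 153 → 35 → 34 → 25 → 29 → 85 → 89 → 145 → 42 → 20 → 4 → 16 → 37 → 58 → 89  (repeats 89)
happy: 964

1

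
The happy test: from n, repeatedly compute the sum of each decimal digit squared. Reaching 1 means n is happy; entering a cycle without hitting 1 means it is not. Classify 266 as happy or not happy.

266 → 76
76 → 85
85 → 89
89 → 145
145 → 42
42 → 20
20 → 4
4 → 16
16 → 37
37 → 58
58 → 89  — 89 already seen; the sequence cycles without reaching 1.

not happy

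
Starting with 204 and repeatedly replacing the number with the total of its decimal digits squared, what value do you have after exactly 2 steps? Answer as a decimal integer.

204 → 2² + 0² + 4² = 20
20 → 2² + 0² = 4

4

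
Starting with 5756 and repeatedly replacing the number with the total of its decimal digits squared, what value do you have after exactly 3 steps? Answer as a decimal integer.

34

5756 → 135
135 → 35
35 → 34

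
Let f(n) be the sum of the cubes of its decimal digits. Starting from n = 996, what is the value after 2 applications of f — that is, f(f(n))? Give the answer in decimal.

624

996 → 9³ + 9³ + 6³ = 729 + 729 + 216 = 1674
1674 → 1³ + 6³ + 7³ + 4³ = 1 + 216 + 343 + 64 = 624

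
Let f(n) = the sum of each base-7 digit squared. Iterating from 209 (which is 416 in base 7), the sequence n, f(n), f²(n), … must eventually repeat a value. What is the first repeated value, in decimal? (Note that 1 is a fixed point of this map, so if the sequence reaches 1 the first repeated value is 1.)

209 = (4,1,6)_7 → 4² + 1² + 6² = 53
53 = (1,0,4)_7 → 1² + 0² + 4² = 17
17 = (2,3)_7 → 2² + 3² = 13
13 = (1,6)_7 → 1² + 6² = 37
37 = (5,2)_7 → 5² + 2² = 29
29 = (4,1)_7 → 4² + 1² = 17  — 17 already appeared earlier.

17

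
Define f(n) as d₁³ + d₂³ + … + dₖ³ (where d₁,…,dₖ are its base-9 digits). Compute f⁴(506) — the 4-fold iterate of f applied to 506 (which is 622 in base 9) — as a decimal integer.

1198

506 = (6,2,2)_9 → 6³ + 2³ + 2³ = 232
232 = (2,7,7)_9 → 2³ + 7³ + 7³ = 694
694 = (8,5,1)_9 → 8³ + 5³ + 1³ = 638
638 = (7,7,8)_9 → 7³ + 7³ + 8³ = 1198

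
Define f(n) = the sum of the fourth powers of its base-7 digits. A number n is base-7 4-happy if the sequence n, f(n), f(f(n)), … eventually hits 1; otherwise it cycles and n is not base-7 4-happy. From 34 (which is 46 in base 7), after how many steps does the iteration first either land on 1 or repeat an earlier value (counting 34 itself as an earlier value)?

34 = (4,6)_7 → 4⁴ + 6⁴ = 256 + 1296 = 1552
1552 = (4,3,4,5)_7 → 4⁴ + 3⁴ + 4⁴ + 5⁴ = 256 + 81 + 256 + 625 = 1218
1218 = (3,3,6,0)_7 → 3⁴ + 3⁴ + 6⁴ + 0⁴ = 81 + 81 + 1296 + 0 = 1458
1458 = (4,1,5,2)_7 → 4⁴ + 1⁴ + 5⁴ + 2⁴ = 256 + 1 + 625 + 16 = 898
898 = (2,4,2,2)_7 → 2⁴ + 4⁴ + 2⁴ + 2⁴ = 16 + 256 + 16 + 16 = 304
304 = (6,1,3)_7 → 6⁴ + 1⁴ + 3⁴ = 1296 + 1 + 81 = 1378
1378 = (4,0,0,6)_7 → 4⁴ + 0⁴ + 0⁴ + 6⁴ = 256 + 0 + 0 + 1296 = 1552  — 1552 repeats.
That took 7 steps.

7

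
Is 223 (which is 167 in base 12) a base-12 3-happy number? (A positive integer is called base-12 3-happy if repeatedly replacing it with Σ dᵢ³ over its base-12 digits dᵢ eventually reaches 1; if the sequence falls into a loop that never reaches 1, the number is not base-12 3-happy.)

223 = (1,6,7)_12 → 1³ + 6³ + 7³ = 1 + 216 + 343 = 560
560 = (3,10,8)_12 → 3³ + 10³ + 8³ = 27 + 1000 + 512 = 1539
1539 = (10,8,3)_12 → 10³ + 8³ + 3³ = 1000 + 512 + 27 = 1539  — 1539 already seen; the sequence cycles without reaching 1.

not base-12 3-happy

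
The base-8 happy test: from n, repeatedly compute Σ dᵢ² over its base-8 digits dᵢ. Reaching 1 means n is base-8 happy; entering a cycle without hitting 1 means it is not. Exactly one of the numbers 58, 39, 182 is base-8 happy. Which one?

182

58: 58 → 53 → 61 → 74 → 6 → 36 → 32 → 16 → 4 → 16  — repeats 16 (not base-8 happy)
39: 39 → 65 → 2 → 4 → 16 → 4  — repeats 4 (not base-8 happy)
182: 182 → 76 → 18 → 8 → 1  — reaches 1 (base-8 happy)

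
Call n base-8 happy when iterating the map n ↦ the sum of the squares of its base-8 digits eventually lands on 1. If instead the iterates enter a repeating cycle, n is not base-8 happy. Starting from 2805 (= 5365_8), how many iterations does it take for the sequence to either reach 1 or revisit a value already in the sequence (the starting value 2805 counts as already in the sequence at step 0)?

2805 = (5,3,6,5)_8 → 5² + 3² + 6² + 5² = 95
95 = (1,3,7)_8 → 1² + 3² + 7² = 59
59 = (7,3)_8 → 7² + 3² = 58
58 = (7,2)_8 → 7² + 2² = 53
53 = (6,5)_8 → 6² + 5² = 61
61 = (7,5)_8 → 7² + 5² = 74
74 = (1,1,2)_8 → 1² + 1² + 2² = 6
6 = (6)_8 → 6² = 36
36 = (4,4)_8 → 4² + 4² = 32
32 = (4,0)_8 → 4² + 0² = 16
16 = (2,0)_8 → 2² + 0² = 4
4 = (4)_8 → 4² = 16  — 16 repeats.
That took 12 steps.

12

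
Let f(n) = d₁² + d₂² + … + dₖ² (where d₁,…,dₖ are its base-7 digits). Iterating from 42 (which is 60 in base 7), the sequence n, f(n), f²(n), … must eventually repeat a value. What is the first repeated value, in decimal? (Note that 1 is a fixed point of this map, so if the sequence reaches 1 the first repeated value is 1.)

42 = (6,0)_7 → 6² + 0² = 36 + 0 = 36
36 = (5,1)_7 → 5² + 1² = 25 + 1 = 26
26 = (3,5)_7 → 3² + 5² = 9 + 25 = 34
34 = (4,6)_7 → 4² + 6² = 16 + 36 = 52
52 = (1,0,3)_7 → 1² + 0² + 3² = 1 + 0 + 9 = 10
10 = (1,3)_7 → 1² + 3² = 1 + 9 = 10  — 10 already appeared earlier.

10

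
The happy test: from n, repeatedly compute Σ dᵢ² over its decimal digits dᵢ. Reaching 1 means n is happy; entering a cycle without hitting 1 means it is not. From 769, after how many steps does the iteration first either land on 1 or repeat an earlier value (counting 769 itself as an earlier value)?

11

769 → 7² + 6² + 9² = 166
166 → 1² + 6² + 6² = 73
73 → 7² + 3² = 58
58 → 5² + 8² = 89
89 → 8² + 9² = 145
145 → 1² + 4² + 5² = 42
42 → 4² + 2² = 20
20 → 2² + 0² = 4
4 → 4² = 16
16 → 1² + 6² = 37
37 → 3² + 7² = 58  — 58 repeats.
That took 11 steps.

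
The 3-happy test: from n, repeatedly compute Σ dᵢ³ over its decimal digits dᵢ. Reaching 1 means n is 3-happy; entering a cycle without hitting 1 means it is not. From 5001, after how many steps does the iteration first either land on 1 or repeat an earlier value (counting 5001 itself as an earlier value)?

5001 → 5³ + 0³ + 0³ + 1³ = 126
126 → 1³ + 2³ + 6³ = 225
225 → 2³ + 2³ + 5³ = 141
141 → 1³ + 4³ + 1³ = 66
66 → 6³ + 6³ = 432
432 → 4³ + 3³ + 2³ = 99
99 → 9³ + 9³ = 1458
1458 → 1³ + 4³ + 5³ + 8³ = 702
702 → 7³ + 0³ + 2³ = 351
351 → 3³ + 5³ + 1³ = 153
153 → 1³ + 5³ + 3³ = 153  — 153 repeats.
That took 11 steps.

11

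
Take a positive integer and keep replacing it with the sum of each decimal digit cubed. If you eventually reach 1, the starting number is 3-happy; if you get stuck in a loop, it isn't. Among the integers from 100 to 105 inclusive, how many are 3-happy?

100: 100 → 1  (reaches 1)
101: 101 → 2 → 8 → 512 → 134 → 92 → 737 → 713 → 371 → 371  (repeats 371)
102: 102 → 9 → 729 → 1080 → 513 → 153 → 153  (repeats 153)
103: 103 → 28 → 520 → 133 → 55 → 250 → 133  (repeats 133)
104: 104 → 65 → 341 → 92 → 737 → 713 → 371 → 371  (repeats 371)
105: 105 → 126 → 225 → 141 → 66 → 432 → 99 → 1458 → 702 → 351 → 153 → 153  (repeats 153)
3-happy: 100

1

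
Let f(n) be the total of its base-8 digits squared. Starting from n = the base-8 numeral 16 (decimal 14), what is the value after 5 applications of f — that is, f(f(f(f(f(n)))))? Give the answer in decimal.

26

14 = (1,6)_8 → 1² + 6² = 37
37 = (4,5)_8 → 4² + 5² = 41
41 = (5,1)_8 → 5² + 1² = 26
26 = (3,2)_8 → 3² + 2² = 13
13 = (1,5)_8 → 1² + 5² = 26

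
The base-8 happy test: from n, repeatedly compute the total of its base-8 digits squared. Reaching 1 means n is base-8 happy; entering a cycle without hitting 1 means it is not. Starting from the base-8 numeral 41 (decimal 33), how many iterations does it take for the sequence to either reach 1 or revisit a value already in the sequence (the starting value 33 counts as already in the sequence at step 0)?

5

33 = (4,1)_8 → 4² + 1² = 16 + 1 = 17
17 = (2,1)_8 → 2² + 1² = 4 + 1 = 5
5 = (5)_8 → 5² = 25
25 = (3,1)_8 → 3² + 1² = 9 + 1 = 10
10 = (1,2)_8 → 1² + 2² = 1 + 4 = 5  — 5 repeats.
That took 5 steps.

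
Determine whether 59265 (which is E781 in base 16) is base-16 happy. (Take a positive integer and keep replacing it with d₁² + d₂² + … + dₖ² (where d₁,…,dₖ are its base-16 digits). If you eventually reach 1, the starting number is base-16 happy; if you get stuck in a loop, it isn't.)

not base-16 happy

59265 = (14,7,8,1)_16 → 14² + 7² + 8² + 1² = 196 + 49 + 64 + 1 = 310
310 = (1,3,6)_16 → 1² + 3² + 6² = 1 + 9 + 36 = 46
46 = (2,14)_16 → 2² + 14² = 4 + 196 = 200
200 = (12,8)_16 → 12² + 8² = 144 + 64 = 208
208 = (13,0)_16 → 13² + 0² = 169 + 0 = 169
169 = (10,9)_16 → 10² + 9² = 100 + 81 = 181
181 = (11,5)_16 → 11² + 5² = 121 + 25 = 146
146 = (9,2)_16 → 9² + 2² = 81 + 4 = 85
85 = (5,5)_16 → 5² + 5² = 25 + 25 = 50
50 = (3,2)_16 → 3² + 2² = 9 + 4 = 13
13 = (13)_16 → 13² = 169  — 169 already seen; the sequence cycles without reaching 1.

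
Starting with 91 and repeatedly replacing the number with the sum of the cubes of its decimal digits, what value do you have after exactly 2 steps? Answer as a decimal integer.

370

91 → 9³ + 1³ = 730
730 → 7³ + 3³ + 0³ = 370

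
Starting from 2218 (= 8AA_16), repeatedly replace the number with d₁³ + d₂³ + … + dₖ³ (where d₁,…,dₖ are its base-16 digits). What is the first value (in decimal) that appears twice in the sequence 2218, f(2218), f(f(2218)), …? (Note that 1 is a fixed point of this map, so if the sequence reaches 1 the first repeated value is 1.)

2512

2218 = (8,10,10)_16 → 8³ + 10³ + 10³ = 512 + 1000 + 1000 = 2512
2512 = (9,13,0)_16 → 9³ + 13³ + 0³ = 729 + 2197 + 0 = 2926
2926 = (11,6,14)_16 → 11³ + 6³ + 14³ = 1331 + 216 + 2744 = 4291
4291 = (1,0,12,3)_16 → 1³ + 0³ + 12³ + 3³ = 1 + 0 + 1728 + 27 = 1756
1756 = (6,13,12)_16 → 6³ + 13³ + 12³ = 216 + 2197 + 1728 = 4141
4141 = (1,0,2,13)_16 → 1³ + 0³ + 2³ + 13³ = 1 + 0 + 8 + 2197 = 2206
2206 = (8,9,14)_16 → 8³ + 9³ + 14³ = 512 + 729 + 2744 = 3985
3985 = (15,9,1)_16 → 15³ + 9³ + 1³ = 3375 + 729 + 1 = 4105
4105 = (1,0,0,9)_16 → 1³ + 0³ + 0³ + 9³ = 1 + 0 + 0 + 729 = 730
730 = (2,13,10)_16 → 2³ + 13³ + 10³ = 8 + 2197 + 1000 = 3205
3205 = (12,8,5)_16 → 12³ + 8³ + 5³ = 1728 + 512 + 125 = 2365
2365 = (9,3,13)_16 → 9³ + 3³ + 13³ = 729 + 27 + 2197 = 2953
2953 = (11,8,9)_16 → 11³ + 8³ + 9³ = 1331 + 512 + 729 = 2572
2572 = (10,0,12)_16 → 10³ + 0³ + 12³ = 1000 + 0 + 1728 = 2728
2728 = (10,10,8)_16 → 10³ + 10³ + 8³ = 1000 + 1000 + 512 = 2512  — 2512 already appeared earlier.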